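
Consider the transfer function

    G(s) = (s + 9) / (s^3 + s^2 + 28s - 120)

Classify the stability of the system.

unstable

The denominator s^3 + s^2 + 28s - 120 factors as (s^2 + 4s + 40)(s - 3), giving poles at s = -2 + 6j, -2 - 6j, 3.
Since the pole(s) at s = 3 lie in the right half-plane, the system is unstable.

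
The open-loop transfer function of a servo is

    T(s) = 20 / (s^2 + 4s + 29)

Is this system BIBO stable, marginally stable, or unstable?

The denominator s^2 + 4s + 29 factors as (s^2 + 4s + 29), giving poles at s = -2 ± 5j.
Since all poles lie strictly in the left half-plane, the system is stable.

stable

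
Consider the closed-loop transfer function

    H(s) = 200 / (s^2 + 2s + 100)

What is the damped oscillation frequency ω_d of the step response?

ω_d ≈ 9.950 rad/s

Comparing s^2 + 2s + 100 to s^2 + 2ζωₙs + ωₙ²: ωₙ = 10 rad/s and ζ = 2/(2·10) = 0.1.
ζωₙ = 2/2 = 1, so ω_d = ωₙ√(1−ζ²) = √(ωₙ² − (ζωₙ)²) = √(100 − 1²) = √99 ≈ 9.950 rad/s.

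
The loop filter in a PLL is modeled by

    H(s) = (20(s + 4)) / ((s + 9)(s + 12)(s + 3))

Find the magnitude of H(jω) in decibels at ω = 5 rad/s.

Substitute s = j5: numerator = 80 + j100, denominator = -276 + j730.
|H(j5)| = |80 + j100| / |-276 + j730| = 128.06 / 780.43 ≈ 0.1641.
In decibels: 20·log₁₀(0.1641) ≈ -15.7 dB.

|H(j5)|_dB ≈ -15.7 dB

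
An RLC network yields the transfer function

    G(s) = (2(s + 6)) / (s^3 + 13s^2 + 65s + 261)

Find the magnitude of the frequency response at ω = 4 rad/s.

|G(j4)| ≈ 0.07103

Substitute s = j4: numerator = 12 + j8, denominator = 53 + j196.
|G(j4)| = |12 + j8| / |53 + j196| = 14.422 / 203.04 ≈ 0.07103.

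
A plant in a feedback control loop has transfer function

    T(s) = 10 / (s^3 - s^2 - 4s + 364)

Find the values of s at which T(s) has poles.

The poles are the roots of the denominator s^3 - s^2 - 4s + 364 = 0.
Trying s = -7: the polynomial evaluates to 0, so (s + 7) is a factor.
Dividing out leaves s^2 - 8s + 52 = 0.
The quadratic formula then gives s = 4 ± 6j.

s = 4 + 6j, 4 - 6j, -7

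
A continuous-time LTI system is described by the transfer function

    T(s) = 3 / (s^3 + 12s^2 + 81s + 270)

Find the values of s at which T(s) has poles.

s = -3 + 6j, -3 - 6j, -6

The poles are the roots of the denominator s^3 + 12s^2 + 81s + 270 = 0.
Trying s = -6: the polynomial evaluates to 0, so (s + 6) is a factor.
Dividing out leaves s^2 + 6s + 45 = 0.
The quadratic formula then gives s = -3 ± 6j.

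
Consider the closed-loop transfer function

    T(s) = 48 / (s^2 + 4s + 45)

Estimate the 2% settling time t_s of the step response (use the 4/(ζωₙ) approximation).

Comparing s^2 + 4s + 45 to s^2 + 2ζωₙs + ωₙ²: ωₙ = √45 ≈ 6.708 rad/s and ζ = 4/(2·√45) ≈ 0.2981.
ζωₙ = 4/2 = 2, so t_s ≈ 4/(ζωₙ) = 4/2 = 2 s.

t_s ≈ 2 s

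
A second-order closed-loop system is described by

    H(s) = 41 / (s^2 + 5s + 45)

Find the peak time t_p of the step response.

t_p ≈ 0.5047 s

Comparing s^2 + 5s + 45 to s^2 + 2ζωₙs + ωₙ²: ωₙ = √45 ≈ 6.708 rad/s and ζ = 5/(2·√45) ≈ 0.3727.
ζωₙ = 5/2 = 2.5, so ω_d = ωₙ√(1−ζ²) = √(ωₙ² − (ζωₙ)²) = √(45 − 2.5²) = √38.75 ≈ 6.225 rad/s.
t_p = π/ω_d = π/6.225 ≈ 0.5047 s.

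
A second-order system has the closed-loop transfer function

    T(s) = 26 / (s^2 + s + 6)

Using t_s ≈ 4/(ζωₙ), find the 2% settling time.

Comparing s^2 + s + 6 to s^2 + 2ζωₙs + ωₙ²: ωₙ = √6 ≈ 2.449 rad/s and ζ = 1/(2·√6) ≈ 0.2041.
ζωₙ = 1/2 = 0.5, so t_s ≈ 4/(ζωₙ) = 4/0.5 = 8 s.

t_s ≈ 8 s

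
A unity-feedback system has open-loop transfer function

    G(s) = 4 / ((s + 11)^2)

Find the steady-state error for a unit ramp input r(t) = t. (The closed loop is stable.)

e_ss = ∞

G(s) has no poles at the origin.
This is a Type 0 system; Kv = lim_{s→0} s·G(s) = 0, so the steady-state error for a ramp input is infinite.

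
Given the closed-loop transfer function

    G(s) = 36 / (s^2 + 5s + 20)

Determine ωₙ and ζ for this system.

ωₙ ≈ 4.472 rad/s, ζ ≈ 0.5590

Compare the denominator to the standard form s^2 + 2ζωₙs + ωₙ².
ωₙ² = 20, so ωₙ = √20 ≈ 4.472 rad/s.
2ζωₙ = 5, so ζ = 5/(2·√20) ≈ 0.5590.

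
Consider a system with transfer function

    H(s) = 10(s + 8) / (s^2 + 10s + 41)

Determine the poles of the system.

The poles are the roots of the denominator s^2 + 10s + 41 = 0.
Using the quadratic formula: s = (-10 ± √(-64))/2 = -5 ± 4j.

s = -5 + 4j, -5 - 4j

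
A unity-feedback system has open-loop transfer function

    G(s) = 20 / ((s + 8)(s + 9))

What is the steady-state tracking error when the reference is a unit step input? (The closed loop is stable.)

G(s) has no poles at the origin.
This is a Type 0 system. Kp = lim_{s→0} G(s) = 20/72 = 5/18.
e_ss = 1/(1 + Kp) = 1/(1 + 5/18) = 18/23 ≈ 0.7826.

e_ss = 0.7826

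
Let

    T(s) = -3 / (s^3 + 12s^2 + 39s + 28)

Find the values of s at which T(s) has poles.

The poles are the roots of the denominator s^3 + 12s^2 + 39s + 28 = 0.
Trying s = -7: the polynomial evaluates to 0, so (s + 7) is a factor.
Dividing out leaves s^2 + 5s + 4 = 0.
Factoring the quadratic: (s + 4)(s + 1) = 0.

s = -7, -4, -1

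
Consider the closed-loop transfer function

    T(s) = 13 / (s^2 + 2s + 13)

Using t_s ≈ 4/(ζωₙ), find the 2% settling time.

t_s ≈ 4 s

Comparing s^2 + 2s + 13 to s^2 + 2ζωₙs + ωₙ²: ωₙ = √13 ≈ 3.606 rad/s and ζ = 2/(2·√13) ≈ 0.2774.
ζωₙ = 2/2 = 1, so t_s ≈ 4/(ζωₙ) = 4/1 = 4 s.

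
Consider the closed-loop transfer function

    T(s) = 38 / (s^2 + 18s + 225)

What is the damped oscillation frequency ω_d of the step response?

Comparing s^2 + 18s + 225 to s^2 + 2ζωₙs + ωₙ²: ωₙ = 15 rad/s and ζ = 18/(2·15) = 0.6.
ζωₙ = 18/2 = 9, so ω_d = ωₙ√(1−ζ²) = √(ωₙ² − (ζωₙ)²) = √(225 − 9²) = √144 = 12 rad/s.

ω_d = 12 rad/s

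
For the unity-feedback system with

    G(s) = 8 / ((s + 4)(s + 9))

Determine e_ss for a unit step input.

G(s) has no poles at the origin.
This is a Type 0 system. Kp = lim_{s→0} G(s) = 8/36 = 2/9.
e_ss = 1/(1 + Kp) = 1/(1 + 2/9) = 9/11 ≈ 0.8182.

e_ss = 0.8182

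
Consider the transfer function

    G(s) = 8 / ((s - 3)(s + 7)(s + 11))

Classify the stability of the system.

The poles can be read from the denominator factors: s = 3, -7, -11.
Since the pole(s) at s = 3 lie in the right half-plane, the system is unstable.

unstable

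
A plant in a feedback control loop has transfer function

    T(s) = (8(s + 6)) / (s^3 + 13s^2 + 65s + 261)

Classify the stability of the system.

stable

The denominator s^3 + 13s^2 + 65s + 261 factors as (s^2 + 4s + 29)(s + 9), giving poles at s = -2 ± 5j, -9.
Since all poles lie strictly in the left half-plane, the system is stable.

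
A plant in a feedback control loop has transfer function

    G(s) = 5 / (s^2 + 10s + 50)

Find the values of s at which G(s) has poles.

s = -5 ± 5j

The poles are the roots of the denominator s^2 + 10s + 50 = 0.
Using the quadratic formula: s = (-10 ± √(-100))/2 = -5 ± 5j.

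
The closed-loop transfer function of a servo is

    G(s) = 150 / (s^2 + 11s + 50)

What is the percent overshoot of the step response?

Comparing s^2 + 11s + 50 to s^2 + 2ζωₙs + ωₙ²: ωₙ = √50 ≈ 7.071 rad/s and ζ = 11/(2·√50) ≈ 0.7778.
%OS = 100·exp(−πζ/√(1−ζ²)) = 100·exp(−π·0.7778/√(1−0.7778²)) ≈ 2.05%.

%OS ≈ 2.05%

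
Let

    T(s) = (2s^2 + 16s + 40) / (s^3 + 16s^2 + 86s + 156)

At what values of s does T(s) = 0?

Set the numerator to zero: 2s^2 + 16s + 40 = 0, i.e. 2·(s^2 + 8s + 20) = 0.
Factoring: (s^2 + 8s + 20) = 0.

s = -4 + 2j, -4 - 2j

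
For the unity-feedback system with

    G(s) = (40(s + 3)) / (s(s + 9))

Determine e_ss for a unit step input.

G(s) has one pole at the origin.
This is a Type 1 system; for a step input the steady-state error is zero.

e_ss = 0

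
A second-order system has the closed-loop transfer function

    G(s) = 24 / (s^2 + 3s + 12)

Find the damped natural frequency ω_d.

Comparing s^2 + 3s + 12 to s^2 + 2ζωₙs + ωₙ²: ωₙ = √12 ≈ 3.464 rad/s and ζ = 3/(2·√12) ≈ 0.4330.
ζωₙ = 3/2 = 1.5, so ω_d = ωₙ√(1−ζ²) = √(ωₙ² − (ζωₙ)²) = √(12 − 1.5²) = √9.75 ≈ 3.122 rad/s.

ω_d ≈ 3.122 rad/s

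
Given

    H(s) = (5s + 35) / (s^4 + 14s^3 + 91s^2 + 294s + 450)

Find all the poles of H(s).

The poles are the roots of the denominator s^4 + 14s^3 + 91s^2 + 294s + 450 = 0.
No real roots exist; factor into two real quadratics: (s^2 + 6s + 18)(s^2 + 8s + 25) = 0.
Each quadratic gives a conjugate pair via the quadratic formula.

s = -3 + 3j, -3 - 3j, -4 + 3j, -4 - 3j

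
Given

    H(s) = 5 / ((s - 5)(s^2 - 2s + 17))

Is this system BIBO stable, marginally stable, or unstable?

unstable

The poles can be read from the denominator factors: s = 5, 1 ± 4j.
Since the pole(s) at s = 5, 1 + 4j, 1 - 4j lie in the right half-plane, the system is unstable.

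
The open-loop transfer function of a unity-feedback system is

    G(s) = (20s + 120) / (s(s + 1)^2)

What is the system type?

Type 1

The denominator has 1 factor of s at the origin (free integrator), so this is a Type 1 system.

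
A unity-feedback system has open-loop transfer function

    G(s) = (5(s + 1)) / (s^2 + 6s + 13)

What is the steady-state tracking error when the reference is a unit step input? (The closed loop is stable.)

G(s) has no poles at the origin.
This is a Type 0 system. Kp = lim_{s→0} G(s) = 5/13.
e_ss = 1/(1 + Kp) = 1/(1 + 5/13) = 13/18 ≈ 0.7222.

e_ss = 0.7222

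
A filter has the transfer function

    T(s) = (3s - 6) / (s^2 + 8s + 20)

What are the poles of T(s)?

s = -4 ± 2j

The poles are the roots of the denominator s^2 + 8s + 20 = 0.
Using the quadratic formula: s = (-8 ± √(-16))/2 = -4 ± 2j.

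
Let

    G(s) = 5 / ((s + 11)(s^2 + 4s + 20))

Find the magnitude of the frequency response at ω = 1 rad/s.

Substitute s = j1: numerator = 5, denominator = 205 + j63.
|G(j1)| = |5| / |205 + j63| = 5 / 214.46 ≈ 0.02331.

|G(j1)| ≈ 0.02331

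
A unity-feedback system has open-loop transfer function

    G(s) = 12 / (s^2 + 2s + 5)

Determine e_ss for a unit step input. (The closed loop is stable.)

G(s) has no poles at the origin.
This is a Type 0 system. Kp = lim_{s→0} G(s) = 12/5.
e_ss = 1/(1 + Kp) = 1/(1 + 12/5) = 5/17 ≈ 0.2941.

e_ss = 0.2941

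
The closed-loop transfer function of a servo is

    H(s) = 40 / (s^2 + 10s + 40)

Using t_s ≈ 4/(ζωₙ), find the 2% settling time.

Comparing s^2 + 10s + 40 to s^2 + 2ζωₙs + ωₙ²: ωₙ = √40 ≈ 6.325 rad/s and ζ = 10/(2·√40) ≈ 0.7906.
ζωₙ = 10/2 = 5, so t_s ≈ 4/(ζωₙ) = 4/5 = 0.8000 s.

t_s ≈ 0.8000 s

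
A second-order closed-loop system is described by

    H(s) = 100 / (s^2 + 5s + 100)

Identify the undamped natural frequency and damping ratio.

ωₙ = 10 rad/s, ζ = 0.25

Compare the denominator to the standard form s^2 + 2ζωₙs + ωₙ².
ωₙ² = 100, so ωₙ = 10 rad/s.
2ζωₙ = 5, so ζ = 5/(2·10) = 0.25.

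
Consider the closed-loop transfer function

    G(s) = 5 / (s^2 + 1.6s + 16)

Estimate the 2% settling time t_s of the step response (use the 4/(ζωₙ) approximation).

t_s ≈ 5 s

Comparing s^2 + 1.6s + 16 to s^2 + 2ζωₙs + ωₙ²: ωₙ = 4 rad/s and ζ = 1.6/(2·4) = 0.2.
ζωₙ = 1.6/2 = 0.8, so t_s ≈ 4/(ζωₙ) = 4/0.8 = 5 s.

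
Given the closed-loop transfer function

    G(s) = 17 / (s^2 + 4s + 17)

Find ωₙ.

ωₙ ≈ 4.123 rad/s

Compare the denominator to the standard form s^2 + 2ζωₙs + ωₙ².
ωₙ² = 17, so ωₙ = √17 ≈ 4.123 rad/s.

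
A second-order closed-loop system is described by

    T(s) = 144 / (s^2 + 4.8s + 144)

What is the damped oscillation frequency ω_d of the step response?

ω_d ≈ 11.76 rad/s

Comparing s^2 + 4.8s + 144 to s^2 + 2ζωₙs + ωₙ²: ωₙ = 12 rad/s and ζ = 4.8/(2·12) = 0.2.
ζωₙ = 4.8/2 = 2.4, so ω_d = ωₙ√(1−ζ²) = √(ωₙ² − (ζωₙ)²) = √(144 − 2.4²) = √138.24 ≈ 11.76 rad/s.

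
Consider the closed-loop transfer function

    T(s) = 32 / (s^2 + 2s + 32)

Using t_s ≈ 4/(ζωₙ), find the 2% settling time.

Comparing s^2 + 2s + 32 to s^2 + 2ζωₙs + ωₙ²: ωₙ = √32 ≈ 5.657 rad/s and ζ = 2/(2·√32) ≈ 0.1768.
ζωₙ = 2/2 = 1, so t_s ≈ 4/(ζωₙ) = 4/1 = 4 s.

t_s ≈ 4 s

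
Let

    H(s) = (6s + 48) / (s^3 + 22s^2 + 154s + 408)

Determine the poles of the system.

The poles are the roots of the denominator s^3 + 22s^2 + 154s + 408 = 0.
Trying s = -12: the polynomial evaluates to 0, so (s + 12) is a factor.
Dividing out leaves s^2 + 10s + 34 = 0.
The quadratic formula then gives s = -5 ± 3j.

s = -5 + 3j, -5 - 3j, -12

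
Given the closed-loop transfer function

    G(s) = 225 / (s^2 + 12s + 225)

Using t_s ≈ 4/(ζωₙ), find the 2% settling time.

t_s ≈ 0.6667 s

Comparing s^2 + 12s + 225 to s^2 + 2ζωₙs + ωₙ²: ωₙ = 15 rad/s and ζ = 12/(2·15) = 0.4.
ζωₙ = 12/2 = 6, so t_s ≈ 4/(ζωₙ) = 4/6 ≈ 0.6667 s.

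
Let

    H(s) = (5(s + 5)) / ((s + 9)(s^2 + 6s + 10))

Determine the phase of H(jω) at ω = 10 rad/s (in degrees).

∠H(j10) ≈ -130.9°

At s = j10: numerator = 25 + j50, denominator = -1410 - j360.
∠H = ∠num − ∠den = 63.435° − (-165.68°) = 229.1°, which wraps to -130.9°.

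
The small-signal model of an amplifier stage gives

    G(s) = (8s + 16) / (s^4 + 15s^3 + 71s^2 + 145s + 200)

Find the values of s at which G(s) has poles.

The poles are the roots of the denominator s^4 + 15s^3 + 71s^2 + 145s + 200 = 0.
Trying s = -5: the polynomial evaluates to 0, so (s + 5) is a factor.
Dividing out leaves s^3 + 10s^2 + 21s + 40 = 0.
This factors further as (s^2 + 2s + 5)(s + 8) = 0.

s = -1 + 2j, -1 - 2j, -5, -8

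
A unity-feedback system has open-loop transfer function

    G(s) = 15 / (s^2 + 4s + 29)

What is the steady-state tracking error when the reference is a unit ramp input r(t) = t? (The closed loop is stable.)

G(s) has no poles at the origin.
This is a Type 0 system; Kv = lim_{s→0} s·G(s) = 0, so the steady-state error for a ramp input is infinite.

e_ss = ∞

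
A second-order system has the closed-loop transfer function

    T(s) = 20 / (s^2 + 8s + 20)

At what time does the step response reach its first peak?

Comparing s^2 + 8s + 20 to s^2 + 2ζωₙs + ωₙ²: ωₙ = √20 ≈ 4.472 rad/s and ζ = 8/(2·√20) ≈ 0.8944.
ζωₙ = 8/2 = 4, so ω_d = ωₙ√(1−ζ²) = √(ωₙ² − (ζωₙ)²) = √(20 − 4²) = √4 = 2 rad/s.
t_p = π/ω_d = π/2 ≈ 1.571 s.

t_p ≈ 1.571 s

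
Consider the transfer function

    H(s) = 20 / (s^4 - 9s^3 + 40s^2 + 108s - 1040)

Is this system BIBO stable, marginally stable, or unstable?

The denominator s^4 - 9s^3 + 40s^2 + 108s - 1040 factors as (s - 5)(s^2 - 8s + 52)(s + 4), giving poles at s = 5, 4 ± 6j, -4.
Since the pole(s) at s = 5, 4 + 6j, 4 - 6j lie in the right half-plane, the system is unstable.

unstable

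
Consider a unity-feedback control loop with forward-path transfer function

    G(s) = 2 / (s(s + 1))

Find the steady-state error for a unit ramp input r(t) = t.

G(s) has one pole at the origin.
This is a Type 1 system. Kv = lim_{s→0} s·G(s) = 2/1.
e_ss = 1/Kv = 1/(2) = 1/2 ≈ 0.5000.

e_ss = 0.5000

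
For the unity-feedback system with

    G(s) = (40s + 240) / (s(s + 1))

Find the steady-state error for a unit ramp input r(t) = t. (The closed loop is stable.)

e_ss = 0.004167

G(s) has one pole at the origin.
This is a Type 1 system. Kv = lim_{s→0} s·G(s) = 240/1.
e_ss = 1/Kv = 1/(240) = 1/240 ≈ 0.004167.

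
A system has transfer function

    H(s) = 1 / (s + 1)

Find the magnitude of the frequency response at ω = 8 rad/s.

Substitute s = j8: numerator = 1, denominator = 1 + j8.
|H(j8)| = |1| / |1 + j8| = 1 / 8.0623 ≈ 0.1240.

|H(j8)| ≈ 0.1240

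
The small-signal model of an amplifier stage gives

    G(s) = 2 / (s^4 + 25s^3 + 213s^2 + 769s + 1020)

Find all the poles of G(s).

s = -4 ± j, -12, -5

The poles are the roots of the denominator s^4 + 25s^3 + 213s^2 + 769s + 1020 = 0.
Trying s = -12: the polynomial evaluates to 0, so (s + 12) is a factor.
Dividing out leaves s^3 + 13s^2 + 57s + 85 = 0.
This factors further as (s^2 + 8s + 17)(s + 5) = 0.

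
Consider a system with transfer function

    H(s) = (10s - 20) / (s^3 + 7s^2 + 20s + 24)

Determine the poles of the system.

The poles are the roots of the denominator s^3 + 7s^2 + 20s + 24 = 0.
Trying s = -3: the polynomial evaluates to 0, so (s + 3) is a factor.
Dividing out leaves s^2 + 4s + 8 = 0.
The quadratic formula then gives s = -2 ± 2j.

s = -2 + 2j, -2 - 2j, -3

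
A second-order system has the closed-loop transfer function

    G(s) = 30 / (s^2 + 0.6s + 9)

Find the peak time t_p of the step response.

Comparing s^2 + 0.6s + 9 to s^2 + 2ζωₙs + ωₙ²: ωₙ = 3 rad/s and ζ = 0.6/(2·3) = 0.1.
ζωₙ = 0.6/2 = 0.3, so ω_d = ωₙ√(1−ζ²) = √(ωₙ² − (ζωₙ)²) = √(9 − 0.3²) = √8.91 ≈ 2.985 rad/s.
t_p = π/ω_d = π/2.985 ≈ 1.052 s.

t_p ≈ 1.052 s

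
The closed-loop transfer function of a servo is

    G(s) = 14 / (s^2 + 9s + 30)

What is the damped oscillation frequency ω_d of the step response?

Comparing s^2 + 9s + 30 to s^2 + 2ζωₙs + ωₙ²: ωₙ = √30 ≈ 5.477 rad/s and ζ = 9/(2·√30) ≈ 0.8216.
ζωₙ = 9/2 = 4.5, so ω_d = ωₙ√(1−ζ²) = √(ωₙ² − (ζωₙ)²) = √(30 − 4.5²) = √9.75 ≈ 3.122 rad/s.

ω_d ≈ 3.122 rad/s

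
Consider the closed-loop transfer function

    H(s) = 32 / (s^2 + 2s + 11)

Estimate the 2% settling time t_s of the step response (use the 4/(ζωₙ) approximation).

Comparing s^2 + 2s + 11 to s^2 + 2ζωₙs + ωₙ²: ωₙ = √11 ≈ 3.317 rad/s and ζ = 2/(2·√11) ≈ 0.3015.
ζωₙ = 2/2 = 1, so t_s ≈ 4/(ζωₙ) = 4/1 = 4 s.

t_s ≈ 4 s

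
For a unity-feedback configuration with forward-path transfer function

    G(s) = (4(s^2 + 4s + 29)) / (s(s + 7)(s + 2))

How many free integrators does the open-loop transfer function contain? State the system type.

Type 1

The denominator has 1 factor of s at the origin (free integrator), so this is a Type 1 system.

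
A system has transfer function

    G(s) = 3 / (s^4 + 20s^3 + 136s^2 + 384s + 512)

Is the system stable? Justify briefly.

stable

The denominator s^4 + 20s^3 + 136s^2 + 384s + 512 factors as (s + 8)^2(s^2 + 4s + 8), giving poles at s = -8, -8, -2 + 2j, -2 - 2j.
Since all poles lie strictly in the left half-plane, the system is stable.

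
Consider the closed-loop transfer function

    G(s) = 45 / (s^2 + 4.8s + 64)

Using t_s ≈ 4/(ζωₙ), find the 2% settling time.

t_s ≈ 1.667 s

Comparing s^2 + 4.8s + 64 to s^2 + 2ζωₙs + ωₙ²: ωₙ = 8 rad/s and ζ = 4.8/(2·8) = 0.3.
ζωₙ = 4.8/2 = 2.4, so t_s ≈ 4/(ζωₙ) = 4/2.4 ≈ 1.667 s.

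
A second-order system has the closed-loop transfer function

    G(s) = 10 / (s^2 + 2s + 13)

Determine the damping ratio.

Compare the denominator to the standard form s^2 + 2ζωₙs + ωₙ².
ωₙ² = 13, so ωₙ = √13 ≈ 3.606 rad/s.
2ζωₙ = 2, so ζ = 2/(2·√13) ≈ 0.2774.
With ζ = 0.2774 the response is underdamped.

ζ ≈ 0.2774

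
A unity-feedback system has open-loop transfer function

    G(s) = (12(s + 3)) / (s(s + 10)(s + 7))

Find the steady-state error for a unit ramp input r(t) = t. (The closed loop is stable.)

e_ss = 1.944

G(s) has one pole at the origin.
This is a Type 1 system. Kv = lim_{s→0} s·G(s) = 36/70 = 18/35.
e_ss = 1/Kv = 1/(18/35) = 35/18 ≈ 1.944.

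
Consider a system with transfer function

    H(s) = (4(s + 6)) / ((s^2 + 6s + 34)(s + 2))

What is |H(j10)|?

|H(j10)| ≈ 0.05128

Substitute s = j10: numerator = 24 + j40, denominator = -732 - j540.
|H(j10)| = |24 + j40| / |-732 - j540| = 46.648 / 909.63 ≈ 0.05128.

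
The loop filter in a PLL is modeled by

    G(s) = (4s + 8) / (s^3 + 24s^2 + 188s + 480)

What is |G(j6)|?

|G(j6)| ≈ 0.02557

Substitute s = j6: numerator = 8 + j24, denominator = -384 + j912.
|G(j6)| = |8 + j24| / |-384 + j912| = 25.298 / 989.55 ≈ 0.02557.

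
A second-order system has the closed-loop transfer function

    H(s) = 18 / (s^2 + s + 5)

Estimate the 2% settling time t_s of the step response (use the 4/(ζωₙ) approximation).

t_s ≈ 8 s

Comparing s^2 + s + 5 to s^2 + 2ζωₙs + ωₙ²: ωₙ = √5 ≈ 2.236 rad/s and ζ = 1/(2·√5) ≈ 0.2236.
ζωₙ = 1/2 = 0.5, so t_s ≈ 4/(ζωₙ) = 4/0.5 = 8 s.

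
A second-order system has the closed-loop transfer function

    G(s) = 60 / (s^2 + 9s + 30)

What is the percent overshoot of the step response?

Comparing s^2 + 9s + 30 to s^2 + 2ζωₙs + ωₙ²: ωₙ = √30 ≈ 5.477 rad/s and ζ = 9/(2·√30) ≈ 0.8216.
%OS = 100·exp(−πζ/√(1−ζ²)) = 100·exp(−π·0.8216/√(1−0.8216²)) ≈ 1.08%.

%OS ≈ 1.08%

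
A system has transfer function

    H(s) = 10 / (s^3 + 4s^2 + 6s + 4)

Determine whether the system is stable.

stable

The denominator s^3 + 4s^2 + 6s + 4 factors as (s + 2)(s^2 + 2s + 2), giving poles at s = -2, -1 ± j.
Since all poles lie strictly in the left half-plane, the system is stable.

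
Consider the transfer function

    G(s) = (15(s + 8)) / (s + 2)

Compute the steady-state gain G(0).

At s = 0 each factor (s + a) contributes a and each (s^2 + bs + c) contributes c.
G(0) = 15·(8) / ((2)) = 120/2 = 60.

G(0) = 60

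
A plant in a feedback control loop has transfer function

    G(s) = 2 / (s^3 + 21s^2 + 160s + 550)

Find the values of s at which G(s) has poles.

s = -5 + 5j, -5 - 5j, -11

The poles are the roots of the denominator s^3 + 21s^2 + 160s + 550 = 0.
Trying s = -11: the polynomial evaluates to 0, so (s + 11) is a factor.
Dividing out leaves s^2 + 10s + 50 = 0.
The quadratic formula then gives s = -5 ± 5j.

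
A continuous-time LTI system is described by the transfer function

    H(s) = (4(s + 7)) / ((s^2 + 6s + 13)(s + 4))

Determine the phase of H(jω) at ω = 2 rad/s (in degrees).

∠H(j2) ≈ -63.75°

At s = j2: numerator = 28 + j8, denominator = 12 + j66.
∠H = ∠num − ∠den = 15.945° − (79.695°) = -63.75°.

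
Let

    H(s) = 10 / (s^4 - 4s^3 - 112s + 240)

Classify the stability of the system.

The denominator s^4 - 4s^3 - 112s + 240 factors as (s^2 + 4s + 20)(s - 2)(s - 6), giving poles at s = -2 + 4j, -2 - 4j, 2, 6.
Since the pole(s) at s = 2, 6 lie in the right half-plane, the system is unstable.

unstable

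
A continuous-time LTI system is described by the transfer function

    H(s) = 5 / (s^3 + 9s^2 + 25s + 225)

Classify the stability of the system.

The denominator s^3 + 9s^2 + 25s + 225 factors as (s^2 + 25)(s + 9), giving poles at s = 5j, -5j, -9.
Since the simple pole(s) at s = ±5j lie on the jω-axis with none in the right half-plane, the system is marginally stable.

marginally stable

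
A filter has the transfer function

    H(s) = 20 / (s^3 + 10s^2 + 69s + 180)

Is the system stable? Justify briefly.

stable

The denominator s^3 + 10s^2 + 69s + 180 factors as (s^2 + 6s + 45)(s + 4), giving poles at s = -3 ± 6j, -4.
Since all poles lie strictly in the left half-plane, the system is stable.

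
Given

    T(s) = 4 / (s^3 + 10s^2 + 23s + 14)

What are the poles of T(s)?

The poles are the roots of the denominator s^3 + 10s^2 + 23s + 14 = 0.
Trying s = -1: the polynomial evaluates to 0, so (s + 1) is a factor.
Dividing out leaves s^2 + 9s + 14 = 0.
Factoring the quadratic: (s + 2)(s + 7) = 0.

s = -1, -2, -7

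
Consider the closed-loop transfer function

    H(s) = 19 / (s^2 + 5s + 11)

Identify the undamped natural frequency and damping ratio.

ωₙ ≈ 3.317 rad/s, ζ ≈ 0.7538

Compare the denominator to the standard form s^2 + 2ζωₙs + ωₙ².
ωₙ² = 11, so ωₙ = √11 ≈ 3.317 rad/s.
2ζωₙ = 5, so ζ = 5/(2·√11) ≈ 0.7538.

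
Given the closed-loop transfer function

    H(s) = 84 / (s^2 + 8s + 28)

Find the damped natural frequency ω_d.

Comparing s^2 + 8s + 28 to s^2 + 2ζωₙs + ωₙ²: ωₙ = √28 ≈ 5.292 rad/s and ζ = 8/(2·√28) ≈ 0.7559.
ζωₙ = 8/2 = 4, so ω_d = ωₙ√(1−ζ²) = √(ωₙ² − (ζωₙ)²) = √(28 − 4²) = √12 ≈ 3.464 rad/s.

ω_d ≈ 3.464 rad/s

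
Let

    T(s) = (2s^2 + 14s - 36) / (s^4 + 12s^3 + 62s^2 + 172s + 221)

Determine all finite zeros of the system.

Set the numerator to zero: 2s^2 + 14s - 36 = 0, i.e. 2·(s^2 + 7s - 18) = 0.
Factoring: (s + 9)(s - 2) = 0.

s = -9, 2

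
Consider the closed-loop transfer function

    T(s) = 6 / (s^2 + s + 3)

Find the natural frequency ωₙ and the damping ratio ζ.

ωₙ ≈ 1.732 rad/s, ζ ≈ 0.2887

Compare the denominator to the standard form s^2 + 2ζωₙs + ωₙ².
ωₙ² = 3, so ωₙ = √3 ≈ 1.732 rad/s.
2ζωₙ = 1, so ζ = 1/(2·√3) ≈ 0.2887.
With ζ = 0.2887 the response is underdamped.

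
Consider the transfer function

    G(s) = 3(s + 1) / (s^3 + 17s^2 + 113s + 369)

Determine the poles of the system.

The poles are the roots of the denominator s^3 + 17s^2 + 113s + 369 = 0.
Trying s = -9: the polynomial evaluates to 0, so (s + 9) is a factor.
Dividing out leaves s^2 + 8s + 41 = 0.
The quadratic formula then gives s = -4 ± 5j.

s = -4 + 5j, -4 - 5j, -9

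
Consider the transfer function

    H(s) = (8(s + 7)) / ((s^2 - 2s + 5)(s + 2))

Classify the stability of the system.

The poles can be read from the denominator factors: s = 1 + 2j, 1 - 2j, -2.
Since the pole(s) at s = 1 ± 2j lie in the right half-plane, the system is unstable.

unstable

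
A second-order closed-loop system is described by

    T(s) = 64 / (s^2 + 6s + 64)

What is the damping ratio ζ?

Compare the denominator to the standard form s^2 + 2ζωₙs + ωₙ².
ωₙ² = 64, so ωₙ = 8 rad/s.
2ζωₙ = 6, so ζ = 6/(2·8) = 0.375.

ζ = 0.375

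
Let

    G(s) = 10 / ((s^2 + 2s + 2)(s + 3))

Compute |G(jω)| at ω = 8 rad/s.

|G(j8)| ≈ 0.01828

Substitute s = j8: numerator = 10, denominator = -314 - j448.
|G(j8)| = |10| / |-314 - j448| = 10 / 547.08 ≈ 0.01828.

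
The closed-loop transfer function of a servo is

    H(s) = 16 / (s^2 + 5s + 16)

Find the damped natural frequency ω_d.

Comparing s^2 + 5s + 16 to s^2 + 2ζωₙs + ωₙ²: ωₙ = 4 rad/s and ζ = 5/(2·4) = 0.625.
ζωₙ = 5/2 = 2.5, so ω_d = ωₙ√(1−ζ²) = √(ωₙ² − (ζωₙ)²) = √(16 − 2.5²) = √9.75 ≈ 3.122 rad/s.

ω_d ≈ 3.122 rad/s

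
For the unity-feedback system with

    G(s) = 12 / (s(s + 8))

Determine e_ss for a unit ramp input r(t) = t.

e_ss = 0.6667

G(s) has one pole at the origin.
This is a Type 1 system. Kv = lim_{s→0} s·G(s) = 12/8 = 3/2.
e_ss = 1/Kv = 1/(3/2) = 2/3 ≈ 0.6667.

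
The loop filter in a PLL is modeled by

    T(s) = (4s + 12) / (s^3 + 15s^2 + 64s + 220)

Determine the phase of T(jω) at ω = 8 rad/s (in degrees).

∠T(j8) ≈ -110.6°

At s = j8: numerator = 12 + j32, denominator = -740.
∠T = ∠num − ∠den = 69.444° − (180°) = -110.6°.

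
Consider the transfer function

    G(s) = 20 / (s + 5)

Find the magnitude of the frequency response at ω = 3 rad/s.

|G(j3)| ≈ 3.430

Substitute s = j3: numerator = 20, denominator = 5 + j3.
|G(j3)| = |20| / |5 + j3| = 20 / 5.8310 ≈ 3.430.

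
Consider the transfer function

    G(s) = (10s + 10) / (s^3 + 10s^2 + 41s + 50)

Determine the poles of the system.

s = -2, -4 + 3j, -4 - 3j

The poles are the roots of the denominator s^3 + 10s^2 + 41s + 50 = 0.
Trying s = -2: the polynomial evaluates to 0, so (s + 2) is a factor.
Dividing out leaves s^2 + 8s + 25 = 0.
The quadratic formula then gives s = -4 ± 3j.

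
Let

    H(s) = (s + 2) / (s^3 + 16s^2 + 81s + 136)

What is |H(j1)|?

|H(j1)| ≈ 0.01550

Substitute s = j1: numerator = 2 + j1, denominator = 120 + j80.
|H(j1)| = |2 + j1| / |120 + j80| = 2.2361 / 144.22 ≈ 0.01550.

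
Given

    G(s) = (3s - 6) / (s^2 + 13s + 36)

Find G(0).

G(0) = -1/6 ≈ -0.1667

Set s = 0: G(0) = (-6) / (36) = -1/6.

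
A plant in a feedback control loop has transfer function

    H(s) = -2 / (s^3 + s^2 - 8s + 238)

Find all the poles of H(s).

The poles are the roots of the denominator s^3 + s^2 - 8s + 238 = 0.
Trying s = -7: the polynomial evaluates to 0, so (s + 7) is a factor.
Dividing out leaves s^2 - 6s + 34 = 0.
The quadratic formula then gives s = 3 ± 5j.

s = 3 + 5j, 3 - 5j, -7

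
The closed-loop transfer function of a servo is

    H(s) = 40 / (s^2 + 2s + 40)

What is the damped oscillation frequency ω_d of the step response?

ω_d ≈ 6.245 rad/s

Comparing s^2 + 2s + 40 to s^2 + 2ζωₙs + ωₙ²: ωₙ = √40 ≈ 6.325 rad/s and ζ = 2/(2·√40) ≈ 0.1581.
ζωₙ = 2/2 = 1, so ω_d = ωₙ√(1−ζ²) = √(ωₙ² − (ζωₙ)²) = √(40 − 1²) = √39 ≈ 6.245 rad/s.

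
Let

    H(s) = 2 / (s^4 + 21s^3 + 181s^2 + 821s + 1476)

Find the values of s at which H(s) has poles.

The poles are the roots of the denominator s^4 + 21s^3 + 181s^2 + 821s + 1476 = 0.
Trying s = -9: the polynomial evaluates to 0, so (s + 9) is a factor.
Dividing out leaves s^3 + 12s^2 + 73s + 164 = 0.
This factors further as (s^2 + 8s + 41)(s + 4) = 0.

s = -4 + 5j, -4 - 5j, -9, -4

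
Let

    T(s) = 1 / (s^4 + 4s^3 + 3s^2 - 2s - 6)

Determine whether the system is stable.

unstable

The denominator s^4 + 4s^3 + 3s^2 - 2s - 6 factors as (s + 3)(s^2 + 2s + 2)(s - 1), giving poles at s = -3, -1 ± j, 1.
Since the pole(s) at s = 1 lie in the right half-plane, the system is unstable.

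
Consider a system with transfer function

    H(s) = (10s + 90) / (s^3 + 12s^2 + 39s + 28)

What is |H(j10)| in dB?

|H(j10)|_dB ≈ -19.8 dB

Substitute s = j10: numerator = 90 + j100, denominator = -1172 - j610.
|H(j10)| = |90 + j100| / |-1172 - j610| = 134.54 / 1321.2 ≈ 0.1018.
In decibels: 20·log₁₀(0.1018) ≈ -19.8 dB.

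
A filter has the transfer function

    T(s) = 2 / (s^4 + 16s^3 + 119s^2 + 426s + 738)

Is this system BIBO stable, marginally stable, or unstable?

stable

The denominator s^4 + 16s^3 + 119s^2 + 426s + 738 factors as (s^2 + 6s + 18)(s^2 + 10s + 41), giving poles at s = -3 + 3j, -3 - 3j, -5 + 4j, -5 - 4j.
Since all poles lie strictly in the left half-plane, the system is stable.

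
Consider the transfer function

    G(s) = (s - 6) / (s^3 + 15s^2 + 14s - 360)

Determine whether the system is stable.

unstable

The denominator s^3 + 15s^2 + 14s - 360 factors as (s - 4)(s + 10)(s + 9), giving poles at s = 4, -10, -9.
Since the pole(s) at s = 4 lie in the right half-plane, the system is unstable.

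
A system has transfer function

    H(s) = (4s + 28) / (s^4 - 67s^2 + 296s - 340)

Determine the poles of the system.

s = 4 + j, 4 - j, -10, 2

The poles are the roots of the denominator s^4 - 67s^2 + 296s - 340 = 0.
Trying s = -10: the polynomial evaluates to 0, so (s + 10) is a factor.
Dividing out leaves s^3 - 10s^2 + 33s - 34 = 0.
This factors further as (s^2 - 8s + 17)(s - 2) = 0.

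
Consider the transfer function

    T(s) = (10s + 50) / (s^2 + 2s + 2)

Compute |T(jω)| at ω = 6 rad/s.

Substitute s = j6: numerator = 50 + j60, denominator = -34 + j12.
|T(j6)| = |50 + j60| / |-34 + j12| = 78.102 / 36.056 ≈ 2.166.

|T(j6)| ≈ 2.166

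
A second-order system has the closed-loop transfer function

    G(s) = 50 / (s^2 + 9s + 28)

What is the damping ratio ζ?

Compare the denominator to the standard form s^2 + 2ζωₙs + ωₙ².
ωₙ² = 28, so ωₙ = √28 ≈ 5.292 rad/s.
2ζωₙ = 9, so ζ = 9/(2·√28) ≈ 0.8504.
With ζ = 0.8504 the response is underdamped.

ζ ≈ 0.8504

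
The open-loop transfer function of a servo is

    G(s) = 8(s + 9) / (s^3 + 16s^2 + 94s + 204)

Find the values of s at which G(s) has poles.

The poles are the roots of the denominator s^3 + 16s^2 + 94s + 204 = 0.
Trying s = -6: the polynomial evaluates to 0, so (s + 6) is a factor.
Dividing out leaves s^2 + 10s + 34 = 0.
The quadratic formula then gives s = -5 ± 3j.

s = -5 + 3j, -5 - 3j, -6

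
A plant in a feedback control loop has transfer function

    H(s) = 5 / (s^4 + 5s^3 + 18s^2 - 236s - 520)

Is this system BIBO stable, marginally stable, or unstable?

unstable

The denominator s^4 + 5s^3 + 18s^2 - 236s - 520 factors as (s + 2)(s^2 + 8s + 52)(s - 5), giving poles at s = -2, -4 ± 6j, 5.
Since the pole(s) at s = 5 lie in the right half-plane, the system is unstable.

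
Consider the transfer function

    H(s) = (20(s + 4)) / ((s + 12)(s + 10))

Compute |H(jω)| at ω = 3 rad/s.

|H(j3)| ≈ 0.7744

Substitute s = j3: numerator = 80 + j60, denominator = 111 + j66.
|H(j3)| = |80 + j60| / |111 + j66| = 100 / 129.14 ≈ 0.7744.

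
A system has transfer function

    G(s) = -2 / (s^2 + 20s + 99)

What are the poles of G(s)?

s = -11, -9

The poles are the roots of the denominator s^2 + 20s + 99 = 0.
Factoring: (s + 11)(s + 9) = 0, so s = -11 and s = -9.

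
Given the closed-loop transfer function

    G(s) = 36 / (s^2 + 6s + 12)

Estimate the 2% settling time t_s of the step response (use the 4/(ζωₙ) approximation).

Comparing s^2 + 6s + 12 to s^2 + 2ζωₙs + ωₙ²: ωₙ = √12 ≈ 3.464 rad/s and ζ = 6/(2·√12) ≈ 0.8660.
ζωₙ = 6/2 = 3, so t_s ≈ 4/(ζωₙ) = 4/3 ≈ 1.333 s.

t_s ≈ 1.333 s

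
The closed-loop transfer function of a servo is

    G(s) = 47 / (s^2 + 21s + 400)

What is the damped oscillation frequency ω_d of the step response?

Comparing s^2 + 21s + 400 to s^2 + 2ζωₙs + ωₙ²: ωₙ = 20 rad/s and ζ = 21/(2·20) = 0.525.
ζωₙ = 21/2 = 10.5, so ω_d = ωₙ√(1−ζ²) = √(ωₙ² − (ζωₙ)²) = √(400 − 10.5²) = √289.75 ≈ 17.02 rad/s.

ω_d ≈ 17.02 rad/s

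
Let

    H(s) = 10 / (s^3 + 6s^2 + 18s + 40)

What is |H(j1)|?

Substitute s = j1: numerator = 10, denominator = 34 + j17.
|H(j1)| = |10| / |34 + j17| = 10 / 38.013 ≈ 0.2631.

|H(j1)| ≈ 0.2631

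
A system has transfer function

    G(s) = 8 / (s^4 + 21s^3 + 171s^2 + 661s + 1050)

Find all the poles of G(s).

s = -4 ± 3j, -6, -7

The poles are the roots of the denominator s^4 + 21s^3 + 171s^2 + 661s + 1050 = 0.
Trying s = -6: the polynomial evaluates to 0, so (s + 6) is a factor.
Dividing out leaves s^3 + 15s^2 + 81s + 175 = 0.
This factors further as (s^2 + 8s + 25)(s + 7) = 0.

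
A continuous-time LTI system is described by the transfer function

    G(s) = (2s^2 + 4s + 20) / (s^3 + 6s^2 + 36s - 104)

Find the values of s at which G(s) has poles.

The poles are the roots of the denominator s^3 + 6s^2 + 36s - 104 = 0.
Trying s = 2: the polynomial evaluates to 0, so (s - 2) is a factor.
Dividing out leaves s^2 + 8s + 52 = 0.
The quadratic formula then gives s = -4 ± 6j.

s = 2, -4 ± 6j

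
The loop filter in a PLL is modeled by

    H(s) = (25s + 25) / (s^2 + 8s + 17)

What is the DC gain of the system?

H(0) = 25/17 ≈ 1.471

Set s = 0: H(0) = (25) / (17) = 25/17.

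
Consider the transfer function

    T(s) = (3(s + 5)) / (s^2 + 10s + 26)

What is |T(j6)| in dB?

|T(j6)|_dB ≈ -8.29 dB

Substitute s = j6: numerator = 15 + j18, denominator = -10 + j60.
|T(j6)| = |15 + j18| / |-10 + j60| = 23.431 / 60.828 ≈ 0.3852.
In decibels: 20·log₁₀(0.3852) ≈ -8.29 dB.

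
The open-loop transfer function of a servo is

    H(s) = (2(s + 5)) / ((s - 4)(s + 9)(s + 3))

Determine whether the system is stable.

unstable

The poles can be read from the denominator factors: s = 4, -9, -3.
Since the pole(s) at s = 4 lie in the right half-plane, the system is unstable.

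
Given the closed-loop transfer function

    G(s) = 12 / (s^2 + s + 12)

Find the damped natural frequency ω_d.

ω_d ≈ 3.428 rad/s

Comparing s^2 + s + 12 to s^2 + 2ζωₙs + ωₙ²: ωₙ = √12 ≈ 3.464 rad/s and ζ = 1/(2·√12) ≈ 0.1443.
ζωₙ = 1/2 = 0.5, so ω_d = ωₙ√(1−ζ²) = √(ωₙ² − (ζωₙ)²) = √(12 − 0.5²) = √11.75 ≈ 3.428 rad/s.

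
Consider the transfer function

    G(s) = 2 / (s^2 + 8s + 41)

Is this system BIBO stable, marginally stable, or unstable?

stable

The denominator s^2 + 8s + 41 factors as (s^2 + 8s + 41), giving poles at s = -4 ± 5j.
Since all poles lie strictly in the left half-plane, the system is stable.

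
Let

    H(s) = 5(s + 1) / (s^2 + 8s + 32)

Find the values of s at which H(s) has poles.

s = -4 + 4j, -4 - 4j

The poles are the roots of the denominator s^2 + 8s + 32 = 0.
Using the quadratic formula: s = (-8 ± √(-64))/2 = -4 ± 4j.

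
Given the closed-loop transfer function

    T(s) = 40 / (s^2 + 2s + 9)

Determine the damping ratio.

ζ ≈ 0.3333

Compare the denominator to the standard form s^2 + 2ζωₙs + ωₙ².
ωₙ² = 9, so ωₙ = 3 rad/s.
2ζωₙ = 2, so ζ = 2/(2·3) ≈ 0.3333.
With ζ = 0.3333 the response is underdamped.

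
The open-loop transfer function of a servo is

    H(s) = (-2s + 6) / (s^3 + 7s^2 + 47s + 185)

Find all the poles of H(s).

s = -5, -1 ± 6j

The poles are the roots of the denominator s^3 + 7s^2 + 47s + 185 = 0.
Trying s = -5: the polynomial evaluates to 0, so (s + 5) is a factor.
Dividing out leaves s^2 + 2s + 37 = 0.
The quadratic formula then gives s = -1 ± 6j.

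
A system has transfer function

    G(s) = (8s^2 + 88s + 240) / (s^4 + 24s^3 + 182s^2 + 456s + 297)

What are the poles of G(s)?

The poles are the roots of the denominator s^4 + 24s^3 + 182s^2 + 456s + 297 = 0.
Trying s = -9: the polynomial evaluates to 0, so (s + 9) is a factor.
Dividing out leaves s^3 + 15s^2 + 47s + 33 = 0.
This factors further as (s + 1)(s + 3)(s + 11) = 0.

s = -9, -1, -3, -11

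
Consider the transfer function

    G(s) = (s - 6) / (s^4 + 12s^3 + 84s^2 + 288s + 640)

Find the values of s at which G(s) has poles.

The poles are the roots of the denominator s^4 + 12s^3 + 84s^2 + 288s + 640 = 0.
No real roots exist; factor into two real quadratics: (s^2 + 4s + 20)(s^2 + 8s + 32) = 0.
Each quadratic gives a conjugate pair via the quadratic formula.

s = -2 + 4j, -2 - 4j, -4 + 4j, -4 - 4j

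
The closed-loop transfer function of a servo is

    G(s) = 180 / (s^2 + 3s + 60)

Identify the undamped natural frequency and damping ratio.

ωₙ ≈ 7.746 rad/s, ζ ≈ 0.1936

Compare the denominator to the standard form s^2 + 2ζωₙs + ωₙ².
ωₙ² = 60, so ωₙ = √60 ≈ 7.746 rad/s.
2ζωₙ = 3, so ζ = 3/(2·√60) ≈ 0.1936.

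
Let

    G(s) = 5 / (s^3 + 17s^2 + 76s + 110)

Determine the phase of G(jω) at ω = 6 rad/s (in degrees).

At s = j6: numerator = 5, denominator = -502 + j240.
∠G = ∠num − ∠den = 0° − (154.45°) = -154.4°.

∠G(j6) ≈ -154.4°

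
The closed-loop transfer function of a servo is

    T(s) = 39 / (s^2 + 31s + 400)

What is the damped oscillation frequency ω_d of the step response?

Comparing s^2 + 31s + 400 to s^2 + 2ζωₙs + ωₙ²: ωₙ = 20 rad/s and ζ = 31/(2·20) = 0.775.
ζωₙ = 31/2 = 15.5, so ω_d = ωₙ√(1−ζ²) = √(ωₙ² − (ζωₙ)²) = √(400 − 15.5²) = √159.75 ≈ 12.64 rad/s.

ω_d ≈ 12.64 rad/s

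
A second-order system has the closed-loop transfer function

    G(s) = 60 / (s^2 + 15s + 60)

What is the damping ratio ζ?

ζ ≈ 0.9682

Compare the denominator to the standard form s^2 + 2ζωₙs + ωₙ².
ωₙ² = 60, so ωₙ = √60 ≈ 7.746 rad/s.
2ζωₙ = 15, so ζ = 15/(2·√60) ≈ 0.9682.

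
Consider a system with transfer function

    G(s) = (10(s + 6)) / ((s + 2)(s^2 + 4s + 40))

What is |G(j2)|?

|G(j2)| ≈ 0.6063

Substitute s = j2: numerator = 60 + j20, denominator = 56 + j88.
|G(j2)| = |60 + j20| / |56 + j88| = 63.246 / 104.31 ≈ 0.6063.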